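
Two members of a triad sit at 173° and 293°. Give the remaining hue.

53°

A triad spaces three hues 120° apart.
The full set is {53°, 173°, 293°}.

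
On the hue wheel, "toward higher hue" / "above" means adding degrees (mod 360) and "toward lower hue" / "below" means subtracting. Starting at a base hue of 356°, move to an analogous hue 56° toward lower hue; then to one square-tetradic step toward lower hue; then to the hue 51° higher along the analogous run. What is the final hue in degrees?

−56° (analog 56° ↓): 356 − 56 = 300°
−90° (square ↓): 300 − 90 = 210°
+51° (analog 51° ↑): 210 + 51 = 261°

261°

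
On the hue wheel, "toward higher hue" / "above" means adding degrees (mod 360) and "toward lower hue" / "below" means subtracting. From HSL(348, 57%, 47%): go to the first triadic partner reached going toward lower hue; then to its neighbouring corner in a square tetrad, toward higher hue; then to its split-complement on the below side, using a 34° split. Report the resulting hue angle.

104°

−120° (triadic ↓): 348 − 120 = 228°
+90° (square ↑): 228 + 90 = 318°
+146° (split-comp 34° ↓): 318 + 146 = 464 → 464 − 360 = 104°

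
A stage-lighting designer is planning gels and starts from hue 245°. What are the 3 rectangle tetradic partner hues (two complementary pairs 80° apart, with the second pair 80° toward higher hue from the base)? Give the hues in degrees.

325°, 65° and 145°

A rectangular tetradic uses two complementary pairs 80° apart: offsets 0°, 80°, 180°, 260°.
245 + 80 = 325°
245 + 180 = 425 → 425 − 360 = 65°
245 + 260 = 505 → 505 − 360 = 145°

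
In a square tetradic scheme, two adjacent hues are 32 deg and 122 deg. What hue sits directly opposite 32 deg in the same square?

A square tetradic scheme places four hues 90° apart; opposite corners are 180° apart.
32 + 180 = 212°

212°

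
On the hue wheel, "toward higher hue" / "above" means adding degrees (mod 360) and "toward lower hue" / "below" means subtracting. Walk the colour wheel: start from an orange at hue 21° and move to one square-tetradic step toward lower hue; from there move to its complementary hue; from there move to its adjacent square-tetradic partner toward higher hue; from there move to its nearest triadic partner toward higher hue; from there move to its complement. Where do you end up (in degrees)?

−90° (square ↓): 21 − 90 = -69 → -69 + 360 = 291°
+180° (complement): 291 + 180 = 471 → 471 − 360 = 111°
+90° (square ↑): 111 + 90 = 201°
+120° (triadic ↑): 201 + 120 = 321°
+180° (complement): 321 + 180 = 501 → 501 − 360 = 141°

141°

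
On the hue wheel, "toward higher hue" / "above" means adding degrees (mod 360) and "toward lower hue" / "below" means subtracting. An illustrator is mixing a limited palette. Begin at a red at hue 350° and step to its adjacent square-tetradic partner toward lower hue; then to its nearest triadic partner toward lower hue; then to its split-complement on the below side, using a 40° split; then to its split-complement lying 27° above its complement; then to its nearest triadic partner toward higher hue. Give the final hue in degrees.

247°

−90° (square ↓): 350 − 90 = 260°
−120° (triadic ↓): 260 − 120 = 140°
+140° (split-comp 40° ↓): 140 + 140 = 280°
+207° (split-comp 27° ↑): 280 + 207 = 487 → 487 − 360 = 127°
+120° (triadic ↑): 127 + 120 = 247°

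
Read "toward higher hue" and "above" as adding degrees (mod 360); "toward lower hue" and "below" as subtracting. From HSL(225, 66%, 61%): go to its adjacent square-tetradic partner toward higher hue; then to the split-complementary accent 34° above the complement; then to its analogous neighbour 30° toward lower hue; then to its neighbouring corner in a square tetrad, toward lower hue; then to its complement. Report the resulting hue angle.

square ↑ +90°: 225 + 90 = 315°
split-comp 34° ↑ +214°: 315 + 214 = 529 → 529 − 360 = 169°
analog 30° ↓ −30°: 169 − 30 = 139°
square ↓ −90°: 139 − 90 = 49°
complement +180°: 49 + 180 = 229°

229°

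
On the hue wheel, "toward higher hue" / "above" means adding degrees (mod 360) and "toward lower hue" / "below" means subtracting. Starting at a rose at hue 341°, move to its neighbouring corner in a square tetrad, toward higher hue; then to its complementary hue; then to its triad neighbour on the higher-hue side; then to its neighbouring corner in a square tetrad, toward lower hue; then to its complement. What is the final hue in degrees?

341 + 90 = 431 → 431 − 360 = 71°   (square ↑)
71 + 180 = 251°   (complement)
251 + 120 = 371 → 371 − 360 = 11°   (triadic ↑)
11 − 90 = -79 → -79 + 360 = 281°   (square ↓)
281 + 180 = 461 → 461 − 360 = 101°   (complement)

101°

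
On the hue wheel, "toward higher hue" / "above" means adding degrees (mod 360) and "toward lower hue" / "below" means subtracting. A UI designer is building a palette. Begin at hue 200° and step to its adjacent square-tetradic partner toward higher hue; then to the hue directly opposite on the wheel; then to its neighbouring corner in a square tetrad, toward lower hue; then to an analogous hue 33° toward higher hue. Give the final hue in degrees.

53°

200 + 90 = 290°   (square ↑)
290 + 180 = 470 → 470 − 360 = 110°   (complement)
110 − 90 = 20°   (square ↓)
20 + 33 = 53°   (analog 33° ↑)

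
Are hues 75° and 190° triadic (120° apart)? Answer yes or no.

Angular distance: |75 − 190| = 115 = 115°.
Triadic (120° apart) requires 120°.

no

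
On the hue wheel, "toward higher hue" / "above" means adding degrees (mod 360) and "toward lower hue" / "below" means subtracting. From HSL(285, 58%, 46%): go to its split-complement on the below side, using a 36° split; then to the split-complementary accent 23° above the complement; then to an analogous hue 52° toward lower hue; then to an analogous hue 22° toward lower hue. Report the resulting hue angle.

198°

+144° (split-comp 36° ↓): 285 + 144 = 429 → 429 − 360 = 69°
+203° (split-comp 23° ↑): 69 + 203 = 272°
−52° (analog 52° ↓): 272 − 52 = 220°
−22° (analog 22° ↓): 220 − 22 = 198°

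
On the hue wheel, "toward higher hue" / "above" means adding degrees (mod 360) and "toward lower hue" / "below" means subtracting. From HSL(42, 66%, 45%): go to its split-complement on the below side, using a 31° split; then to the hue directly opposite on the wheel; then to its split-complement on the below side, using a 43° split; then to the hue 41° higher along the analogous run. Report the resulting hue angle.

189°

+149° (split-comp 31° ↓): 42 + 149 = 191°
+180° (complement): 191 + 180 = 371 → 371 − 360 = 11°
+137° (split-comp 43° ↓): 11 + 137 = 148°
+41° (analog 41° ↑): 148 + 41 = 189°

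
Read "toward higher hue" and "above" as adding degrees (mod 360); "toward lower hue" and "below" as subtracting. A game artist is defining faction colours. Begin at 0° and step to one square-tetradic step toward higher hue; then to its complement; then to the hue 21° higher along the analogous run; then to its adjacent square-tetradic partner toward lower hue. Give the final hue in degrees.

201°

square ↑ +90°: 0 + 90 = 90°
complement +180°: 90 + 180 = 270°
analog 21° ↑ +21°: 270 + 21 = 291°
square ↓ −90°: 291 − 90 = 201°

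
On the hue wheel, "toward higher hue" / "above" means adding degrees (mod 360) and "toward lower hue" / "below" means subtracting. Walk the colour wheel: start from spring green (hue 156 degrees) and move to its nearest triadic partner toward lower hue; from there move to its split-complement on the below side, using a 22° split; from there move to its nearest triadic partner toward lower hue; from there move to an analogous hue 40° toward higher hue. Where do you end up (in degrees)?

114°

156 − 120 = 36°   (triadic ↓)
36 + 158 = 194°   (split-comp 22° ↓)
194 − 120 = 74°   (triadic ↓)
74 + 40 = 114°   (analog 40° ↑)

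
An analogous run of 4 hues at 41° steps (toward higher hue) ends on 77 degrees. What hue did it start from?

3 steps of 41° (toward higher hue) give a net shift of +123°.
Start = end − shift: 77 − 123 = -46 → -46 + 360 = 314°

314°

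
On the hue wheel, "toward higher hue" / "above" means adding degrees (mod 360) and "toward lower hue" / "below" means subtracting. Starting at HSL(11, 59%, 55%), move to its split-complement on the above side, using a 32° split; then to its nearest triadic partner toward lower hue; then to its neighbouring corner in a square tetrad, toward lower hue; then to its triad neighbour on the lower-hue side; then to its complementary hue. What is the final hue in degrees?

73°

split-comp 32° ↑ +212°: 11 + 212 = 223°
triadic ↓ −120°: 223 − 120 = 103°
square ↓ −90°: 103 − 90 = 13°
triadic ↓ −120°: 13 − 120 = -107 → -107 + 360 = 253°
complement +180°: 253 + 180 = 433 → 433 − 360 = 73°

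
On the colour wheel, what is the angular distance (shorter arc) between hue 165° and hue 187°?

|165 − 187| = 22.
22 ≤ 180, so the shorter arc is 22°.

22°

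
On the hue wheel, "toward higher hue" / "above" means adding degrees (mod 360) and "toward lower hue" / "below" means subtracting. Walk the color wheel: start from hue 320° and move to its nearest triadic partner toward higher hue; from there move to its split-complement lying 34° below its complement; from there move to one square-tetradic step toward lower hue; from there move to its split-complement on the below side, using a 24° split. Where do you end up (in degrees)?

292°

+120° (triadic ↑): 320 + 120 = 440 → 440 − 360 = 80°
+146° (split-comp 34° ↓): 80 + 146 = 226°
−90° (square ↓): 226 − 90 = 136°
+156° (split-comp 24° ↓): 136 + 156 = 292°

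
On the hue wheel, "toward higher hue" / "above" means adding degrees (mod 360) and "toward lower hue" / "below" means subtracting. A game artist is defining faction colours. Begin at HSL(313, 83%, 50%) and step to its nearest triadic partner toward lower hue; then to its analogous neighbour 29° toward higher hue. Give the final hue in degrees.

−120° (triadic ↓): 313 − 120 = 193°
+29° (analog 29° ↑): 193 + 29 = 222°

222°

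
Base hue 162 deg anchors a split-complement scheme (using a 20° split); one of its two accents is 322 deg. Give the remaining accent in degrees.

Split-complementary hues sit 20° either side of the complement.
Complement of the base 162°: 162 + 180 = 342°
The given accent 322° is 20° one side of 342°; the other accent sits 20° the other side: 342 + 20 = 362 → 362 − 360 = 2°

2°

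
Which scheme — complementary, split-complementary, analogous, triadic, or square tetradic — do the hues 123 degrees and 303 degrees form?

complementary

Sort the hues: 123°, 303°.
Successive gaps around the wheel: 180°, 180°.
Two hues 180° apart are complementary.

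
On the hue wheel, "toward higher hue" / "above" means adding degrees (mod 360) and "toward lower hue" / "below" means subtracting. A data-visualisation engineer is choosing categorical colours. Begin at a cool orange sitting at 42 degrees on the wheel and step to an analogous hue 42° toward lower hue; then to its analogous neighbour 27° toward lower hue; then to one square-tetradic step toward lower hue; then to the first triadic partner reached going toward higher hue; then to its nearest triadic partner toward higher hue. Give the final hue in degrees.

42 − 42 = 0°   (analog 42° ↓)
0 − 27 = -27 → -27 + 360 = 333°   (analog 27° ↓)
333 − 90 = 243°   (square ↓)
243 + 120 = 363 → 363 − 360 = 3°   (triadic ↑)
3 + 120 = 123°   (triadic ↑)

123°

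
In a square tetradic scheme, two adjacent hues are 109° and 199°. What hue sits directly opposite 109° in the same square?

A square tetradic scheme places four hues 90° apart; opposite corners are 180° apart.
109 + 180 = 289°

289°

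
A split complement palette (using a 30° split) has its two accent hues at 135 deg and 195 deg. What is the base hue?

The accents sit 30° either side of the complement, so the complement is their short-arc midpoint on the wheel.
Short-arc midpoint of 135° and 195°: 165°.
Base is 180° from the complement: 165 − 180 = -15 → -15 + 360 = 345°

345°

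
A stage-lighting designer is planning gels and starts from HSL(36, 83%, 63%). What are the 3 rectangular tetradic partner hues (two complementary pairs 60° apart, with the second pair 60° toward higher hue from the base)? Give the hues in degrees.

36 + 60 = 96°
36 + 180 = 216°
36 + 240 = 276°

96°, 216° and 276°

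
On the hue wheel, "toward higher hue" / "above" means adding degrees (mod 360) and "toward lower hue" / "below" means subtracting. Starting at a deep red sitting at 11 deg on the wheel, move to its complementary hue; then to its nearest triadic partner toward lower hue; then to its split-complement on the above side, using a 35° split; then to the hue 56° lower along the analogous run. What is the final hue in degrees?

230°

complement +180°: 11 + 180 = 191°
triadic ↓ −120°: 191 − 120 = 71°
split-comp 35° ↑ +215°: 71 + 215 = 286°
analog 56° ↓ −56°: 286 − 56 = 230°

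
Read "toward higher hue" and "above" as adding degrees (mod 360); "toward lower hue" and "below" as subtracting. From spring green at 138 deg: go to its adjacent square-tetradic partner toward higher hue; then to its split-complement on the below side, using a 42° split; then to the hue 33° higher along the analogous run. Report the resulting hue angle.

39°

138 + 90 = 228°   (square ↑)
228 + 138 = 366 → 366 − 360 = 6°   (split-comp 42° ↓)
6 + 33 = 39°   (analog 33° ↑)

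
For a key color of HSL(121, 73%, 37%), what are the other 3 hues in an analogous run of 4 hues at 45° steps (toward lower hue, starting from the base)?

76°, 31°, and 346°

Analogous hues sit every 45° along the wheel.
121 − 45 = 76°
121 − 90 = 31°
121 − 135 = -14 → -14 + 360 = 346°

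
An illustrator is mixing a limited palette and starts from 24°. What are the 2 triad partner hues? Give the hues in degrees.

A triad places three hues 120° apart.
24 + 120 = 144°
24 + 240 = 264°

144° and 264°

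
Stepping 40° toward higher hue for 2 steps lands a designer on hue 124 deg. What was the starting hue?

44°

2 steps of 40° (toward higher hue) give a net shift of +80°.
Start = end − shift: 124 − 80 = 44°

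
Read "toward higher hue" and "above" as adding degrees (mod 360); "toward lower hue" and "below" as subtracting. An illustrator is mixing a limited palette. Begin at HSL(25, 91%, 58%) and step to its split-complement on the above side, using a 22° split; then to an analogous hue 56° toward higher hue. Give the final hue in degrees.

283°

split-comp 22° ↑ +202°: 25 + 202 = 227°
analog 56° ↑ +56°: 227 + 56 = 283°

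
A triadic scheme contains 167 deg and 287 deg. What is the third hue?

47°

A triad spaces three hues 120° apart.
The full set is {47°, 167°, 287°}.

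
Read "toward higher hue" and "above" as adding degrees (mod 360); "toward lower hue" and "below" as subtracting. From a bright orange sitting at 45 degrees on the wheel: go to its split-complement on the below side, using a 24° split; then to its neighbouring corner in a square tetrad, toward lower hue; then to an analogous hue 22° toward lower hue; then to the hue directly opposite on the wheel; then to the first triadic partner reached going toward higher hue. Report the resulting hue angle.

29°

+156° (split-comp 24° ↓): 45 + 156 = 201°
−90° (square ↓): 201 − 90 = 111°
−22° (analog 22° ↓): 111 − 22 = 89°
+180° (complement): 89 + 180 = 269°
+120° (triadic ↑): 269 + 120 = 389 → 389 − 360 = 29°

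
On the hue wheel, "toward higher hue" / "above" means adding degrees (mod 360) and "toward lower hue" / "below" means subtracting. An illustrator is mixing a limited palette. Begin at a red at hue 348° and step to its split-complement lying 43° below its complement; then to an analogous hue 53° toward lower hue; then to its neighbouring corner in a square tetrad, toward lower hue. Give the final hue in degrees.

342°

split-comp 43° ↓ +137°: 348 + 137 = 485 → 485 − 360 = 125°
analog 53° ↓ −53°: 125 − 53 = 72°
square ↓ −90°: 72 − 90 = -18 → -18 + 360 = 342°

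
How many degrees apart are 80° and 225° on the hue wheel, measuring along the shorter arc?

|80 − 225| = 145.
145 ≤ 180, so the shorter arc is 145°.

145°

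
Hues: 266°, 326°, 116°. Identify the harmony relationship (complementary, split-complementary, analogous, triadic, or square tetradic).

split-complementary

Sort the hues: 116°, 266°, 326°.
Successive gaps around the wheel: 150°, 60°, 150°.
Two 150° gaps and one 60° gap — a base hue opposite a pair of accents 30° either side of its complement — is the split-complementary pattern.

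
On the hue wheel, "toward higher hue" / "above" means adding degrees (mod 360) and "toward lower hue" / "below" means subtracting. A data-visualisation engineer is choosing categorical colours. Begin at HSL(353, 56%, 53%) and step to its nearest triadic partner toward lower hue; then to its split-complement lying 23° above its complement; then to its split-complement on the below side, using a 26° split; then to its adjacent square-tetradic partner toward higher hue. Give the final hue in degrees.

triadic ↓ −120°: 353 − 120 = 233°
split-comp 23° ↑ +203°: 233 + 203 = 436 → 436 − 360 = 76°
split-comp 26° ↓ +154°: 76 + 154 = 230°
square ↑ +90°: 230 + 90 = 320°

320°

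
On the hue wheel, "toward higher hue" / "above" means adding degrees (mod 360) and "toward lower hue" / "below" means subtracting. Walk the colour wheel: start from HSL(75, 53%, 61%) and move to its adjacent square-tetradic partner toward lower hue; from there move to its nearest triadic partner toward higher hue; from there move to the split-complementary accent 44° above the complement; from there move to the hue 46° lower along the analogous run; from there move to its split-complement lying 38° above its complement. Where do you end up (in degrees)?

75 − 90 = -15 → -15 + 360 = 345°   (square ↓)
345 + 120 = 465 → 465 − 360 = 105°   (triadic ↑)
105 + 224 = 329°   (split-comp 44° ↑)
329 − 46 = 283°   (analog 46° ↓)
283 + 218 = 501 → 501 − 360 = 141°   (split-comp 38° ↑)

141°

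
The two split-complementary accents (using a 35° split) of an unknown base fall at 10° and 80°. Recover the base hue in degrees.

The accents sit 35° either side of the complement, so the complement is their short-arc midpoint on the wheel.
Short-arc midpoint of 10° and 80°: 45°.
Base is 180° from the complement: 45 − 180 = -135 → -135 + 360 = 225°

225°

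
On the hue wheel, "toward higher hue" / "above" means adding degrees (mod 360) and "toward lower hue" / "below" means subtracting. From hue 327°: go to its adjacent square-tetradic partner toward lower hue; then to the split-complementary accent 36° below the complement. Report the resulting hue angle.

21°

square ↓ −90°: 327 − 90 = 237°
split-comp 36° ↓ +144°: 237 + 144 = 381 → 381 − 360 = 21°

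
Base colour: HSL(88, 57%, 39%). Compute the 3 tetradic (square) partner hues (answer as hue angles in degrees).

178°, 268° and 358°

A square tetradic scheme places four hues every 90°.
88 + 90 = 178°
88 + 180 = 268°
88 + 270 = 358°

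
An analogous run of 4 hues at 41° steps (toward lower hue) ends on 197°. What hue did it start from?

3 steps of 41° (toward lower hue) give a net shift of −123°.
Start = end − shift: 197 + 123 = 320°

320°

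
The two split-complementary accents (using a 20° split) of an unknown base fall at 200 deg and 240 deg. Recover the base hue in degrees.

The accents sit 20° either side of the complement, so the complement is their short-arc midpoint on the wheel.
Short-arc midpoint of 200° and 240°: 220°.
Base is 180° from the complement: 220 − 180 = 40°

40°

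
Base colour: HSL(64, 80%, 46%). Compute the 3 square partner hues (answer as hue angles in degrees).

64 + 90 = 154°
64 + 180 = 244°
64 + 270 = 334°

154°, 244° and 334°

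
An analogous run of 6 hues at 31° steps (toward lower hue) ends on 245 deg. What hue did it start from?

5 steps of 31° (toward lower hue) give a net shift of −155°.
Start = end − shift: 245 + 155 = 400 → 400 − 360 = 40°

40°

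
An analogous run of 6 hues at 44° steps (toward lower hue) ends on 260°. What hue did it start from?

5 steps of 44° (toward lower hue) give a net shift of −220°.
Start = end − shift: 260 + 220 = 480 → 480 − 360 = 120°

120°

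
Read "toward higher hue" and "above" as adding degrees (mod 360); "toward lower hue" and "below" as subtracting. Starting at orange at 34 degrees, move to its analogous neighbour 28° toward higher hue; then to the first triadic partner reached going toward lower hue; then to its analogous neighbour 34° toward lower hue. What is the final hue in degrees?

+28° (analog 28° ↑): 34 + 28 = 62°
−120° (triadic ↓): 62 − 120 = -58 → -58 + 360 = 302°
−34° (analog 34° ↓): 302 − 34 = 268°

268°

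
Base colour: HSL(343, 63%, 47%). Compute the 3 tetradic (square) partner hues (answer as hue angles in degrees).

73°, 163°, 253°

A square tetradic scheme places four hues every 90°.
343 + 90 = 433 → 433 − 360 = 73°
343 + 180 = 523 → 523 − 360 = 163°
343 + 270 = 613 → 613 − 360 = 253°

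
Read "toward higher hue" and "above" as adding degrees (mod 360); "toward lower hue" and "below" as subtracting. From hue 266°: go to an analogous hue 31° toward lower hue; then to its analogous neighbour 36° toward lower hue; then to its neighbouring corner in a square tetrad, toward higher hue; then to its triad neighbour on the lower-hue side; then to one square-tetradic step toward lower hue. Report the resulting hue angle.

−31° (analog 31° ↓): 266 − 31 = 235°
−36° (analog 36° ↓): 235 − 36 = 199°
+90° (square ↑): 199 + 90 = 289°
−120° (triadic ↓): 289 − 120 = 169°
−90° (square ↓): 169 − 90 = 79°

79°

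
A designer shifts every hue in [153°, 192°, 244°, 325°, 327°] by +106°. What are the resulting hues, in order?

153 + 106 = 259°
192 + 106 = 298°
244 + 106 = 350°
325 + 106 = 431 → 431 − 360 = 71°
327 + 106 = 433 → 433 − 360 = 73°

259°, 298°, 350°, 71°, 73°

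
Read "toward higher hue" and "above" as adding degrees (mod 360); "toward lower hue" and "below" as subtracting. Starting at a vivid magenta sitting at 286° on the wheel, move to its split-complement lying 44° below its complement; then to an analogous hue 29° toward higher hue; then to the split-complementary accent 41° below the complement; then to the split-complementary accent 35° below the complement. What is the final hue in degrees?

286 + 136 = 422 → 422 − 360 = 62°   (split-comp 44° ↓)
62 + 29 = 91°   (analog 29° ↑)
91 + 139 = 230°   (split-comp 41° ↓)
230 + 145 = 375 → 375 − 360 = 15°   (split-comp 35° ↓)

15°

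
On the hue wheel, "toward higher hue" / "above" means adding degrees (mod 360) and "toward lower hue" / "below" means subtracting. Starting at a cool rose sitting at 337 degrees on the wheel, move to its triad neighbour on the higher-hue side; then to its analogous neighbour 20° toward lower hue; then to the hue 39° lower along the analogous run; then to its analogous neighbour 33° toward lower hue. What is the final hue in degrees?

5°

triadic ↑ +120°: 337 + 120 = 457 → 457 − 360 = 97°
analog 20° ↓ −20°: 97 − 20 = 77°
analog 39° ↓ −39°: 77 − 39 = 38°
analog 33° ↓ −33°: 38 − 33 = 5°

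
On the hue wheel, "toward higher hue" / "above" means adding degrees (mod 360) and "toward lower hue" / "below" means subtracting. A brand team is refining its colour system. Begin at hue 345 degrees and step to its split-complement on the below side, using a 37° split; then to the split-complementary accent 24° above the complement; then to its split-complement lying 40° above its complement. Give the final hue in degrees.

192°

345 + 143 = 488 → 488 − 360 = 128°   (split-comp 37° ↓)
128 + 204 = 332°   (split-comp 24° ↑)
332 + 220 = 552 → 552 − 360 = 192°   (split-comp 40° ↑)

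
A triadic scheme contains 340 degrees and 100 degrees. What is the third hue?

A triad spaces three hues 120° apart.
The full set is {100°, 220°, 340°}.

220°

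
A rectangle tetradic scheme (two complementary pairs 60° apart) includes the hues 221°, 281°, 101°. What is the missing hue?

A rectangular tetradic uses two complementary pairs 60° apart: offsets 0°, 60°, 180°, 240°.
Among {101°, 221°, 281°}, 281° and 101° are a 180° pair.
The remaining hue 221° needs its own complement: 221 + 180 = 401 → 401 − 360 = 41°

41°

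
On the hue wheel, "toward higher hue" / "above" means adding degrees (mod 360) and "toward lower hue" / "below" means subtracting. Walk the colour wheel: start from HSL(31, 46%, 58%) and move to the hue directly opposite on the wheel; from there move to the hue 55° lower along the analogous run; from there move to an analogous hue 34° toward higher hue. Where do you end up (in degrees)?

complement +180°: 31 + 180 = 211°
analog 55° ↓ −55°: 211 − 55 = 156°
analog 34° ↑ +34°: 156 + 34 = 190°

190°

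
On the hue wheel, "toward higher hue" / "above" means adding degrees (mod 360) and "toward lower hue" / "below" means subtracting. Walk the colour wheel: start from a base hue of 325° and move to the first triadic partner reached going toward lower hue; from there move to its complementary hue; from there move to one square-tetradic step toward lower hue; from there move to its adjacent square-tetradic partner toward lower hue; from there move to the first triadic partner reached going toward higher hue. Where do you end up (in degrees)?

325°

−120° (triadic ↓): 325 − 120 = 205°
+180° (complement): 205 + 180 = 385 → 385 − 360 = 25°
−90° (square ↓): 25 − 90 = -65 → -65 + 360 = 295°
−90° (square ↓): 295 − 90 = 205°
+120° (triadic ↑): 205 + 120 = 325°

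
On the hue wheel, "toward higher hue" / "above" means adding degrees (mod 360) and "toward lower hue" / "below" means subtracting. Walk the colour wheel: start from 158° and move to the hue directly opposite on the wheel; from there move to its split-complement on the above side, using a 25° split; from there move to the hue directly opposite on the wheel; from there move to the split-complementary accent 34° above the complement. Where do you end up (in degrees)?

complement +180°: 158 + 180 = 338°
split-comp 25° ↑ +205°: 338 + 205 = 543 → 543 − 360 = 183°
complement +180°: 183 + 180 = 363 → 363 − 360 = 3°
split-comp 34° ↑ +214°: 3 + 214 = 217°

217°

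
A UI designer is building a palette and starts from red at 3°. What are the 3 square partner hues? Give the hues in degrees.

A square tetradic scheme places four hues every 90°.
3 + 90 = 93°
3 + 180 = 183°
3 + 270 = 273°

93°, 183° and 273°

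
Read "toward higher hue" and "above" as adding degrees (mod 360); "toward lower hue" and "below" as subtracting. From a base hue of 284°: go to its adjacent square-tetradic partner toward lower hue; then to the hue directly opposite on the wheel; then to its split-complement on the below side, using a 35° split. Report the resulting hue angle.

159°

square ↓ −90°: 284 − 90 = 194°
complement +180°: 194 + 180 = 374 → 374 − 360 = 14°
split-comp 35° ↓ +145°: 14 + 145 = 159°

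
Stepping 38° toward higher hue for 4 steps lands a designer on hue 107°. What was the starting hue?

4 steps of 38° (toward higher hue) give a net shift of +152°.
Start = end − shift: 107 − 152 = -45 → -45 + 360 = 315°

315°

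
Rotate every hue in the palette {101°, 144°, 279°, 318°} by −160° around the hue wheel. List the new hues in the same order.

301°, 344°, 119°, 158°

101 − 160 = -59 → -59 + 360 = 301°
144 − 160 = -16 → -16 + 360 = 344°
279 − 160 = 119°
318 − 160 = 158°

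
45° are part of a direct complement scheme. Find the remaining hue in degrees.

225°

The complement sits 180° across the wheel.
The full set through 45° is {45°, 225°}.
Given {45°}, the missing hue is 225°.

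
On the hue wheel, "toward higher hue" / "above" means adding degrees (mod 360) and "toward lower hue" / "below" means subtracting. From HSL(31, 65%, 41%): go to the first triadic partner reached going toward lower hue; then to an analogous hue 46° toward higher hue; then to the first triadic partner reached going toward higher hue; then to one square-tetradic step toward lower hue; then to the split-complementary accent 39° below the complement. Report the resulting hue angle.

triadic ↓ −120°: 31 − 120 = -89 → -89 + 360 = 271°
analog 46° ↑ +46°: 271 + 46 = 317°
triadic ↑ +120°: 317 + 120 = 437 → 437 − 360 = 77°
square ↓ −90°: 77 − 90 = -13 → -13 + 360 = 347°
split-comp 39° ↓ +141°: 347 + 141 = 488 → 488 − 360 = 128°

128°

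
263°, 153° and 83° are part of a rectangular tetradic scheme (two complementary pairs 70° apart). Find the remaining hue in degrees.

A rectangular tetradic uses two complementary pairs 70° apart: offsets 0°, 70°, 180°, 250°.
Among {83°, 153°, 263°}, 83° and 263° are a 180° pair.
The remaining hue 153° needs its own complement: 153 + 180 = 333°

333°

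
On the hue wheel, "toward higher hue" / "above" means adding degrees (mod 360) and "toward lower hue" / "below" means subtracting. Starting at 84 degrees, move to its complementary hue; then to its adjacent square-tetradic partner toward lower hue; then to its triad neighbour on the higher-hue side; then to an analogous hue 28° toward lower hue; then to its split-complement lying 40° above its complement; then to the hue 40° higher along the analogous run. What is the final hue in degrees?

166°

+180° (complement): 84 + 180 = 264°
−90° (square ↓): 264 − 90 = 174°
+120° (triadic ↑): 174 + 120 = 294°
−28° (analog 28° ↓): 294 − 28 = 266°
+220° (split-comp 40° ↑): 266 + 220 = 486 → 486 − 360 = 126°
+40° (analog 40° ↑): 126 + 40 = 166°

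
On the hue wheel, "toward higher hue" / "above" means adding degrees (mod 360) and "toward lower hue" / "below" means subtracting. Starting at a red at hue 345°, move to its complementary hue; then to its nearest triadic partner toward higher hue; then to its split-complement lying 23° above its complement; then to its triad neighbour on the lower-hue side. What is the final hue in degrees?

8°

complement +180°: 345 + 180 = 525 → 525 − 360 = 165°
triadic ↑ +120°: 165 + 120 = 285°
split-comp 23° ↑ +203°: 285 + 203 = 488 → 488 − 360 = 128°
triadic ↓ −120°: 128 − 120 = 8°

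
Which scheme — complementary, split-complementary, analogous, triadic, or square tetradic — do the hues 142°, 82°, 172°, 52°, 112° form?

analogous

Sort the hues: 52°, 82°, 112°, 142°, 172°.
Successive gaps around the wheel: 30°, 30°, 30°, 30°, 240°.
A run of hues at equal small steps (30°) with one large closing gap is an analogous group.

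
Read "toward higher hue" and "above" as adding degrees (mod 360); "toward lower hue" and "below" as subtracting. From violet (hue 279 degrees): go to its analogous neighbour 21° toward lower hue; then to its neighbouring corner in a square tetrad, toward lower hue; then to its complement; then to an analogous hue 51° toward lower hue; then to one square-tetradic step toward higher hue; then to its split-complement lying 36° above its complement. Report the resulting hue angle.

analog 21° ↓ −21°: 279 − 21 = 258°
square ↓ −90°: 258 − 90 = 168°
complement +180°: 168 + 180 = 348°
analog 51° ↓ −51°: 348 − 51 = 297°
square ↑ +90°: 297 + 90 = 387 → 387 − 360 = 27°
split-comp 36° ↑ +216°: 27 + 216 = 243°

243°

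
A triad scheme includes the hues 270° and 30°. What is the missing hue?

A triad places three hues 120° apart.
The full set through 30° is {30°, 150°, 270°}.
Given {30°, 270°}, the missing hue is 150°.

150°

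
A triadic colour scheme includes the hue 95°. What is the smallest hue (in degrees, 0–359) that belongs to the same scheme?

A triad places three hues 120° apart.
The full set through 95° is {95°, 215°, 335°}.

95°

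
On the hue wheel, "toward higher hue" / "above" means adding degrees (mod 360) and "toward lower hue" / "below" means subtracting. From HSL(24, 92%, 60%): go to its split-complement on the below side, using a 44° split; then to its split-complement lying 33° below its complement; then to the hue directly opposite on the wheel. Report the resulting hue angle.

127°

split-comp 44° ↓ +136°: 24 + 136 = 160°
split-comp 33° ↓ +147°: 160 + 147 = 307°
complement +180°: 307 + 180 = 487 → 487 − 360 = 127°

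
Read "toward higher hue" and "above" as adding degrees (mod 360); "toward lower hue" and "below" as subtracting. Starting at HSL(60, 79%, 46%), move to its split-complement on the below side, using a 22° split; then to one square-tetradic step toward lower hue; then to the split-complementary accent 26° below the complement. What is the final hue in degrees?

282°

+158° (split-comp 22° ↓): 60 + 158 = 218°
−90° (square ↓): 218 − 90 = 128°
+154° (split-comp 26° ↓): 128 + 154 = 282°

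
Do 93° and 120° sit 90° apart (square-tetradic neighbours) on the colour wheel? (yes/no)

Angular distance: |93 − 120| = 27 = 27°.
90° apart (square-tetradic neighbours) requires 90°.

no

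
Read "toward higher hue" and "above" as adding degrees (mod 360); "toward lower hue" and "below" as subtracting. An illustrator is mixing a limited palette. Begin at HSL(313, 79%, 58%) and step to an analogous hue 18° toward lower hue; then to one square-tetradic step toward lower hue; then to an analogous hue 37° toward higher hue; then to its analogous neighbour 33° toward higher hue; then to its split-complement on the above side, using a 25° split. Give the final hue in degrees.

120°

analog 18° ↓ −18°: 313 − 18 = 295°
square ↓ −90°: 295 − 90 = 205°
analog 37° ↑ +37°: 205 + 37 = 242°
analog 33° ↑ +33°: 242 + 33 = 275°
split-comp 25° ↑ +205°: 275 + 205 = 480 → 480 − 360 = 120°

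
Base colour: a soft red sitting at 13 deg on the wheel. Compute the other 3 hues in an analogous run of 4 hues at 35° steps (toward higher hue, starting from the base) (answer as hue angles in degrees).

48°, 83°, 118°

Analogous hues sit every 35° along the wheel.
13 + 35 = 48°
13 + 70 = 83°
13 + 105 = 118°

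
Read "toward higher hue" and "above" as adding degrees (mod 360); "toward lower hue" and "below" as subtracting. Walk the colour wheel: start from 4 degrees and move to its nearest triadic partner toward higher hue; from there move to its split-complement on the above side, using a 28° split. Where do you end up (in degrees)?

4 + 120 = 124°   (triadic ↑)
124 + 208 = 332°   (split-comp 28° ↑)

332°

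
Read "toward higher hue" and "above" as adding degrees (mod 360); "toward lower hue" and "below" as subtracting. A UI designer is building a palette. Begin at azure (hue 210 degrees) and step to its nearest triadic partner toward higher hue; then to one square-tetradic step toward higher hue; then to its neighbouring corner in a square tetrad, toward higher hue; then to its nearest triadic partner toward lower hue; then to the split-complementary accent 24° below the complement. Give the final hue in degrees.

210 + 120 = 330°   (triadic ↑)
330 + 90 = 420 → 420 − 360 = 60°   (square ↑)
60 + 90 = 150°   (square ↑)
150 − 120 = 30°   (triadic ↓)
30 + 156 = 186°   (split-comp 24° ↓)

186°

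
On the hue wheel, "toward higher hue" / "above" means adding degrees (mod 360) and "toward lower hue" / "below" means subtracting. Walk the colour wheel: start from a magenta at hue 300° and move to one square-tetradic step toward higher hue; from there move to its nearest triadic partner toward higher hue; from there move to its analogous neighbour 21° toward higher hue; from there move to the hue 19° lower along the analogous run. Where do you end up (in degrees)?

+90° (square ↑): 300 + 90 = 390 → 390 − 360 = 30°
+120° (triadic ↑): 30 + 120 = 150°
+21° (analog 21° ↑): 150 + 21 = 171°
−19° (analog 19° ↓): 171 − 19 = 152°

152°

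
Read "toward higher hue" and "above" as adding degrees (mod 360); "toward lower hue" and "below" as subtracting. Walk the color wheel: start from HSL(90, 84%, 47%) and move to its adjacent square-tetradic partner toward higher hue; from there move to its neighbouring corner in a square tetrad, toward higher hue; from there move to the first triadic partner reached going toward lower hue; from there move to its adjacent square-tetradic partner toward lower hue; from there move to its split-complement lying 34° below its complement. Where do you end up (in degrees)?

206°

square ↑ +90°: 90 + 90 = 180°
square ↑ +90°: 180 + 90 = 270°
triadic ↓ −120°: 270 − 120 = 150°
square ↓ −90°: 150 − 90 = 60°
split-comp 34° ↓ +146°: 60 + 146 = 206°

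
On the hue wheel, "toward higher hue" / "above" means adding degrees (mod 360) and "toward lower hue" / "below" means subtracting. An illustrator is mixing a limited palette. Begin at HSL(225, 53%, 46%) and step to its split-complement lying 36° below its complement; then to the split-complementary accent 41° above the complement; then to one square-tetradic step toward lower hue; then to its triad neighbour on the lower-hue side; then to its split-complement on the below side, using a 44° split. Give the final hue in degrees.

225 + 144 = 369 → 369 − 360 = 9°   (split-comp 36° ↓)
9 + 221 = 230°   (split-comp 41° ↑)
230 − 90 = 140°   (square ↓)
140 − 120 = 20°   (triadic ↓)
20 + 136 = 156°   (split-comp 44° ↓)

156°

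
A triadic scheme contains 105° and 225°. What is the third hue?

A triad spaces three hues 120° apart.
The full set is {105°, 225°, 345°}.

345°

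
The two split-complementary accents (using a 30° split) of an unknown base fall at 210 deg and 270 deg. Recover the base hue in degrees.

The accents sit 30° either side of the complement, so the complement is their short-arc midpoint on the wheel.
Short-arc midpoint of 210° and 270°: 240°.
Base is 180° from the complement: 240 − 180 = 60°

60°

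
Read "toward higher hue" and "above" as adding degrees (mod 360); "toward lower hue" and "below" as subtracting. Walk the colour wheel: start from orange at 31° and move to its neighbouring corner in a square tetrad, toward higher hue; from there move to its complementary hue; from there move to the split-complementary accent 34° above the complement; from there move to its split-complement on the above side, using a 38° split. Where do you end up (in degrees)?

13°

square ↑ +90°: 31 + 90 = 121°
complement +180°: 121 + 180 = 301°
split-comp 34° ↑ +214°: 301 + 214 = 515 → 515 − 360 = 155°
split-comp 38° ↑ +218°: 155 + 218 = 373 → 373 − 360 = 13°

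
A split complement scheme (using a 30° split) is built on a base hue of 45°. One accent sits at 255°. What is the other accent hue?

195°

Split-complementary hues sit 30° either side of the complement.
Complement of the base 45°: 45 + 180 = 225°
The given accent 255° is 30° one side of 225°; the other accent sits 30° the other side: 225 − 30 = 195°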